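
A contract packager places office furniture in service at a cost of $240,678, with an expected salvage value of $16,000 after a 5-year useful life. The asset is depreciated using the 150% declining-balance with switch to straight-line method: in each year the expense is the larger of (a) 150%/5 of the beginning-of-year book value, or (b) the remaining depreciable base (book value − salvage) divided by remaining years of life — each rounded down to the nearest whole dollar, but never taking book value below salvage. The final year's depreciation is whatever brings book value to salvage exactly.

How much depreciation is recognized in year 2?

Depreciable base = $240,678 − $16,000 = $224,678.
Year 1: DB = ⌊$240,678 × 150%/5⌋ = $72,203; SL = ⌊$224,678/5⌋ = $44,935 → take DB $72,203. Book value $168,475.
Year 2: DB = ⌊$168,475 × 150%/5⌋ = $50,542; SL = ⌊$152,475/4⌋ = $38,118 → take DB $50,542. Book value $117,933.

$50,542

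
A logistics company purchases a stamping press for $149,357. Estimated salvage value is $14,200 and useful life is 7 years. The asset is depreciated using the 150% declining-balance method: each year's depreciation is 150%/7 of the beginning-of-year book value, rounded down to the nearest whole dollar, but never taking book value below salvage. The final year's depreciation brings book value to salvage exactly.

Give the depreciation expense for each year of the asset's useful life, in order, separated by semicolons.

Depreciable base = $149,357 − $14,200 = $135,157.
Year 1: ⌊$149,357 × 150%/7⌋ = $32,005. Book value $117,352.
Year 2: ⌊$117,352 × 150%/7⌋ = $25,146. Book value $92,206.
Year 3: ⌊$92,206 × 150%/7⌋ = $19,758. Book value $72,448.
Year 4: ⌊$72,448 × 150%/7⌋ = $15,524. Book value $56,924.
Year 5: ⌊$56,924 × 150%/7⌋ = $12,198. Book value $44,726.
Year 6: ⌊$44,726 × 150%/7⌋ = $9,584. Book value $35,142.
Year 7 (final): $35,142 − $14,200 = $20,942. Book value $14,200.

$32,005; $25,146; $19,758; $15,524; $12,198; $9,584; $20,942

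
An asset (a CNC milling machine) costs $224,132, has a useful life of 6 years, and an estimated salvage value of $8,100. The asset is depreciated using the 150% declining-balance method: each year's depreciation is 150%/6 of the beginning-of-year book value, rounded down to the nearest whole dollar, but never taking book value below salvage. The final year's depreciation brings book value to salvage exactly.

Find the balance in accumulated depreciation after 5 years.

$170,943

Depreciable base = $224,132 − $8,100 = $216,032.
Year 1: ⌊$224,132 × 150%/6⌋ = $56,033. Book value $168,099.
Year 2: ⌊$168,099 × 150%/6⌋ = $42,024. Book value $126,075.
Year 3: ⌊$126,075 × 150%/6⌋ = $31,518. Book value $94,557.
Year 4: ⌊$94,557 × 150%/6⌋ = $23,639. Book value $70,918.
Year 5: ⌊$70,918 × 150%/6⌋ = $17,729. Book value $53,189.
Accumulated through year 5 = $224,132 − $53,189 = $170,943.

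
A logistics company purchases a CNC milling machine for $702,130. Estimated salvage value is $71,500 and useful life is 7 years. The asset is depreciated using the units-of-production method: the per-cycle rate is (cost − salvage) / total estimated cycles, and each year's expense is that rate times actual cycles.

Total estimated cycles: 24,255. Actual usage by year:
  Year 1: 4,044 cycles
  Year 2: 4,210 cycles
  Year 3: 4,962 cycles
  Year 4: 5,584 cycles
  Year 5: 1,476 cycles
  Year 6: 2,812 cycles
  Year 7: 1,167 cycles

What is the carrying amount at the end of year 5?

$174,954

Depreciable base = $702,130 − $71,500 = $630,630.
Rate = $630,630 / 24,255 cycles = $26 per cycle.
Year 1: 4,044 × $26 = $105,144. Book value $596,986.
Year 2: 4,210 × $26 = $109,460. Book value $487,526.
Year 3: 4,962 × $26 = $129,012. Book value $358,514.
Year 4: 5,584 × $26 = $145,184. Book value $213,330.
Year 5: 1,476 × $26 = $38,376. Book value $174,954.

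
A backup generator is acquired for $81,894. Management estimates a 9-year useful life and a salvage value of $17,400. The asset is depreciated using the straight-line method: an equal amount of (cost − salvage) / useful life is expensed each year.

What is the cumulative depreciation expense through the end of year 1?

Depreciable base = $81,894 − $17,400 = $64,494.
Annual expense = $64,494 / 9 = $7,166.
End of year 1: book value $74,728.
Accumulated through year 1 = $81,894 − $74,728 = $7,166.

$7,166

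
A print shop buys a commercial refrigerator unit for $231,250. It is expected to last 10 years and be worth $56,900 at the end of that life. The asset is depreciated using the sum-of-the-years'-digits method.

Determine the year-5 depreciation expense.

$19,020

Depreciable base = $231,250 − $56,900 = $174,350.
Sum of the years' digits = 10+9+8+7+6+5+4+3+2+1 = 55.
Year 1: $174,350 × 10/55 = $31,700. Book value $199,550.
Year 2: $174,350 × 9/55 = $28,530. Book value $171,020.
Year 3: $174,350 × 8/55 = $25,360. Book value $145,660.
Year 4: $174,350 × 7/55 = $22,190. Book value $123,470.
Year 5: $174,350 × 6/55 = $19,020. Book value $104,450.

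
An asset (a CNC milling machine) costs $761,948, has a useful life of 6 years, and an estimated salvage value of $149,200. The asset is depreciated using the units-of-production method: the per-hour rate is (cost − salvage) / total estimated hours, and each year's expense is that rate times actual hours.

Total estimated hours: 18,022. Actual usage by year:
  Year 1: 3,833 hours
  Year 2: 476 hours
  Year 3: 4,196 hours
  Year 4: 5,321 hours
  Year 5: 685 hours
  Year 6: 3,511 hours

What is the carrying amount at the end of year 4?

Depreciable base = $761,948 − $149,200 = $612,748.
Rate = $612,748 / 18,022 hours = $34 per hour.
Year 1: 3,833 × $34 = $130,322. Book value $631,626.
Year 2: 476 × $34 = $16,184. Book value $615,442.
Year 3: 4,196 × $34 = $142,664. Book value $472,778.
Year 4: 5,321 × $34 = $180,914. Book value $291,864.

$291,864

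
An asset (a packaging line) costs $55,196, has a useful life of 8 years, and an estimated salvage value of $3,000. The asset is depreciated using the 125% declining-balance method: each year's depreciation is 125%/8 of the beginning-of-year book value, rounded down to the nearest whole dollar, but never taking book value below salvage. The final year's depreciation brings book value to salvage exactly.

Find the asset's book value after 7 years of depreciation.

$16,805

Depreciable base = $55,196 − $3,000 = $52,196.
Year 1: ⌊$55,196 × 125%/8⌋ = $8,624. Book value $46,572.
Year 2: ⌊$46,572 × 125%/8⌋ = $7,276. Book value $39,296.
Year 3: ⌊$39,296 × 125%/8⌋ = $6,140. Book value $33,156.
Year 4: ⌊$33,156 × 125%/8⌋ = $5,180. Book value $27,976.
Year 5: ⌊$27,976 × 125%/8⌋ = $4,371. Book value $23,605.
Year 6: ⌊$23,605 × 125%/8⌋ = $3,688. Book value $19,917.
Year 7: ⌊$19,917 × 125%/8⌋ = $3,112. Book value $16,805.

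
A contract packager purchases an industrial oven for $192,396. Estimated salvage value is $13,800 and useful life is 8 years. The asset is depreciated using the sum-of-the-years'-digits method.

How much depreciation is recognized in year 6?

Depreciable base = $192,396 − $13,800 = $178,596.
Sum of the years' digits = 8+7+6+5+4+3+2+1 = 36.
Year 1: $178,596 × 8/36 = $39,688. Book value $152,708.
Year 2: $178,596 × 7/36 = $34,727. Book value $117,981.
Year 3: $178,596 × 6/36 = $29,766. Book value $88,215.
Year 4: $178,596 × 5/36 = $24,805. Book value $63,410.
Year 5: $178,596 × 4/36 = $19,844. Book value $43,566.
Year 6: $178,596 × 3/36 = $14,883. Book value $28,683.

$14,883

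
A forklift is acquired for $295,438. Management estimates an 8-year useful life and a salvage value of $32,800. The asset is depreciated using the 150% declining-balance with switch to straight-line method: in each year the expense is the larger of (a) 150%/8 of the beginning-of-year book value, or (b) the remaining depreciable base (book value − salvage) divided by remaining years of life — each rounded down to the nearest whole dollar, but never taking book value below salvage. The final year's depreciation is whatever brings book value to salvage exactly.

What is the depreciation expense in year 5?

$24,141

Depreciable base = $295,438 − $32,800 = $262,638.
Year 1: DB = ⌊$295,438 × 150%/8⌋ = $55,394; SL = ⌊$262,638/8⌋ = $32,829 → take DB $55,394. Book value $240,044.
Year 2: DB = ⌊$240,044 × 150%/8⌋ = $45,008; SL = ⌊$207,244/7⌋ = $29,606 → take DB $45,008. Book value $195,036.
Year 3: DB = ⌊$195,036 × 150%/8⌋ = $36,569; SL = ⌊$162,236/6⌋ = $27,039 → take DB $36,569. Book value $158,467.
Year 4: DB = ⌊$158,467 × 150%/8⌋ = $29,712; SL = ⌊$125,667/5⌋ = $25,133 → take DB $29,712. Book value $128,755.
Year 5: DB = ⌊$128,755 × 150%/8⌋ = $24,141; SL = ⌊$95,955/4⌋ = $23,988 → take DB $24,141. Book value $104,614.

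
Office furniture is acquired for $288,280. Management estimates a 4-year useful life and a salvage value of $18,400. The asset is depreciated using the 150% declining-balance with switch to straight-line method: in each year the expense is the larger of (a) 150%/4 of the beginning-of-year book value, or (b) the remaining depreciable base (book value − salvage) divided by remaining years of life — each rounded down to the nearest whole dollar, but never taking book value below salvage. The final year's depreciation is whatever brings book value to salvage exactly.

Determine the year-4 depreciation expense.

$47,105

Depreciable base = $288,280 − $18,400 = $269,880.
Year 1: DB = ⌊$288,280 × 150%/4⌋ = $108,105; SL = ⌊$269,880/4⌋ = $67,470 → take DB $108,105. Book value $180,175.
Year 2: DB = ⌊$180,175 × 150%/4⌋ = $67,565; SL = ⌊$161,775/3⌋ = $53,925 → take DB $67,565. Book value $112,610.
Year 3: DB = ⌊$112,610 × 150%/4⌋ = $42,228; SL = ⌊$94,210/2⌋ = $47,105 → take SL $47,105. Book value $65,505.
Year 4 (final): $65,505 − $18,400 = $47,105. Book value $18,400.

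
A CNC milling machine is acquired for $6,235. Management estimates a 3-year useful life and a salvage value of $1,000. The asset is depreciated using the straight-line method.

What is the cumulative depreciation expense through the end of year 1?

$1,745

Depreciable base = $6,235 − $1,000 = $5,235.
Annual expense = $5,235 / 3 = $1,745.
End of year 1: book value $4,490.
Accumulated through year 1 = $6,235 − $4,490 = $1,745.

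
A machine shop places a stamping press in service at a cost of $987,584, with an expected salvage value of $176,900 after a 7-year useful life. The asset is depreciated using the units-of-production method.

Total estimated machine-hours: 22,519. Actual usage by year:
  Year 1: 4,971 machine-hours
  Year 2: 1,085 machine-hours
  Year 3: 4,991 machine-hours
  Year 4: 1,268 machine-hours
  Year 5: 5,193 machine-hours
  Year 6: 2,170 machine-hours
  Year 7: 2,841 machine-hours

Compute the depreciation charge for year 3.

Depreciable base = $987,584 − $176,900 = $810,684.
Rate = $810,684 / 22,519 machine-hours = $36 per machine-hour.
Year 1: 4,971 × $36 = $178,956. Book value $808,628.
Year 2: 1,085 × $36 = $39,060. Book value $769,568.
Year 3: 4,991 × $36 = $179,676. Book value $589,892.

$179,676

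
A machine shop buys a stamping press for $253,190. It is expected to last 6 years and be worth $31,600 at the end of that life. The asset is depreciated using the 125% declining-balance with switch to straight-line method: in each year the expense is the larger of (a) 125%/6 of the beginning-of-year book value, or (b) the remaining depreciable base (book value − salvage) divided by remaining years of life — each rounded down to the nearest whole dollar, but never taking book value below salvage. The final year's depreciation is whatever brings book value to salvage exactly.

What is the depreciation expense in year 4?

$31,342

Depreciable base = $253,190 − $31,600 = $221,590.
Year 1: DB = ⌊$253,190 × 125%/6⌋ = $52,747; SL = ⌊$221,590/6⌋ = $36,931 → take DB $52,747. Book value $200,443.
Year 2: DB = ⌊$200,443 × 125%/6⌋ = $41,758; SL = ⌊$168,843/5⌋ = $33,768 → take DB $41,758. Book value $158,685.
Year 3: DB = ⌊$158,685 × 125%/6⌋ = $33,059; SL = ⌊$127,085/4⌋ = $31,771 → take DB $33,059. Book value $125,626.
Year 4: DB = ⌊$125,626 × 125%/6⌋ = $26,172; SL = ⌊$94,026/3⌋ = $31,342 → take SL $31,342. Book value $94,284.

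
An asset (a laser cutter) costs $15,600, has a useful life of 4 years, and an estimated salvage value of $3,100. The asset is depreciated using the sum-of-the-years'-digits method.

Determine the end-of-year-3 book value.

$4,350

Depreciable base = $15,600 − $3,100 = $12,500.
Sum of the years' digits = 4+3+2+1 = 10.
Year 1: $12,500 × 4/10 = $5,000. Book value $10,600.
Year 2: $12,500 × 3/10 = $3,750. Book value $6,850.
Year 3: $12,500 × 2/10 = $2,500. Book value $4,350.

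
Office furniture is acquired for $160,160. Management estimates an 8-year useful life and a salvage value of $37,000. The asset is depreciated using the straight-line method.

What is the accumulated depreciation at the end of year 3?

$46,185

Depreciable base = $160,160 − $37,000 = $123,160.
Annual expense = $123,160 / 8 = $15,395.
End of year 1: book value $144,765.
End of year 2: book value $129,370.
End of year 3: book value $113,975.
Accumulated through year 3 = $160,160 − $113,975 = $46,185.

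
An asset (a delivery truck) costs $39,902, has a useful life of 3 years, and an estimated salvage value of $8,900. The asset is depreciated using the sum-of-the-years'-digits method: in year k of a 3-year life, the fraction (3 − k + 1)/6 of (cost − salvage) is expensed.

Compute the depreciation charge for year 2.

Depreciable base = $39,902 − $8,900 = $31,002.
Sum of the years' digits = 3+2+1 = 6.
Year 1: $31,002 × 3/6 = $15,501. Book value $24,401.
Year 2: $31,002 × 2/6 = $10,334. Book value $14,067.

$10,334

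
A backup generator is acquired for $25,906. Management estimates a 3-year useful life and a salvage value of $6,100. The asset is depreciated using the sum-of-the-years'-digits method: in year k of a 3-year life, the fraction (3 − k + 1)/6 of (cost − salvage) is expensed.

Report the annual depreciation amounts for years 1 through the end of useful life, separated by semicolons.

Depreciable base = $25,906 − $6,100 = $19,806.
Sum of the years' digits = 3+2+1 = 6.
Year 1: $19,806 × 3/6 = $9,903. Book value $16,003.
Year 2: $19,806 × 2/6 = $6,602. Book value $9,401.
Year 3: $19,806 × 1/6 = $3,301. Book value $6,100.

$9,903; $6,602; $3,301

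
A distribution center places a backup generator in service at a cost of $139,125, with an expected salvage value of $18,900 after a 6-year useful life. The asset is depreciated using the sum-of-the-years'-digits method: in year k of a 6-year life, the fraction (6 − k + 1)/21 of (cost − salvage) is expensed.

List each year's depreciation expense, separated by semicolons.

Depreciable base = $139,125 − $18,900 = $120,225.
Sum of the years' digits = 6+5+4+3+2+1 = 21.
Year 1: $120,225 × 6/21 = $34,350. Book value $104,775.
Year 2: $120,225 × 5/21 = $28,625. Book value $76,150.
Year 3: $120,225 × 4/21 = $22,900. Book value $53,250.
Year 4: $120,225 × 3/21 = $17,175. Book value $36,075.
Year 5: $120,225 × 2/21 = $11,450. Book value $24,625.
Year 6: $120,225 × 1/21 = $5,725. Book value $18,900.

$34,350; $28,625; $22,900; $17,175; $11,450; $5,725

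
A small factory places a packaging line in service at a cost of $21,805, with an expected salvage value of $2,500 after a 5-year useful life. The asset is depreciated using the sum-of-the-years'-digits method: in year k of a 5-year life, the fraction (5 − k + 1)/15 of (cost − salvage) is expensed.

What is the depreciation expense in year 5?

Depreciable base = $21,805 − $2,500 = $19,305.
Sum of the years' digits = 5+4+3+2+1 = 15.
Year 1: $19,305 × 5/15 = $6,435. Book value $15,370.
Year 2: $19,305 × 4/15 = $5,148. Book value $10,222.
Year 3: $19,305 × 3/15 = $3,861. Book value $6,361.
Year 4: $19,305 × 2/15 = $2,574. Book value $3,787.
Year 5: $19,305 × 1/15 = $1,287. Book value $2,500.

$1,287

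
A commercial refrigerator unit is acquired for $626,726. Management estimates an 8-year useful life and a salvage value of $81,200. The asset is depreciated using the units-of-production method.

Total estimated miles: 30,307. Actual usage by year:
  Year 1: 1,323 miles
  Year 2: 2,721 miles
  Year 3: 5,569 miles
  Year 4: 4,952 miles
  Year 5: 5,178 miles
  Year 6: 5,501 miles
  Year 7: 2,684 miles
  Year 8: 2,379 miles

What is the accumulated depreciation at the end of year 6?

$454,392

Depreciable base = $626,726 − $81,200 = $545,526.
Rate = $545,526 / 30,307 miles = $18 per mile.
Year 1: 1,323 × $18 = $23,814. Book value $602,912.
Year 2: 2,721 × $18 = $48,978. Book value $553,934.
Year 3: 5,569 × $18 = $100,242. Book value $453,692.
Year 4: 4,952 × $18 = $89,136. Book value $364,556.
Year 5: 5,178 × $18 = $93,204. Book value $271,352.
Year 6: 5,501 × $18 = $99,018. Book value $172,334.
Accumulated through year 6 = $626,726 − $172,334 = $454,392.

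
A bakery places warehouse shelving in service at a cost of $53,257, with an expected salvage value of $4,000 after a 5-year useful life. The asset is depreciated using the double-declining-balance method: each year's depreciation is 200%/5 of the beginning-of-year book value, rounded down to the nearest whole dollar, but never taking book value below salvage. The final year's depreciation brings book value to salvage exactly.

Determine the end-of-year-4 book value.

Depreciable base = $53,257 − $4,000 = $49,257.
Year 1: ⌊$53,257 × 200%/5⌋ = $21,302. Book value $31,955.
Year 2: ⌊$31,955 × 200%/5⌋ = $12,782. Book value $19,173.
Year 3: ⌊$19,173 × 200%/5⌋ = $7,669. Book value $11,504.
Year 4: ⌊$11,504 × 200%/5⌋ = $4,601. Book value $6,903.

$6,903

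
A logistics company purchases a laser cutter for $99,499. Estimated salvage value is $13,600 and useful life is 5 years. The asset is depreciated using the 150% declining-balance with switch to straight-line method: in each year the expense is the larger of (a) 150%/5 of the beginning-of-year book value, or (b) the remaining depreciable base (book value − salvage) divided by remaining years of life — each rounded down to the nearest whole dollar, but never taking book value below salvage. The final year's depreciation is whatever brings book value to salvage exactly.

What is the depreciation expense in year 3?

$14,626

Depreciable base = $99,499 − $13,600 = $85,899.
Year 1: DB = ⌊$99,499 × 150%/5⌋ = $29,849; SL = ⌊$85,899/5⌋ = $17,179 → take DB $29,849. Book value $69,650.
Year 2: DB = ⌊$69,650 × 150%/5⌋ = $20,895; SL = ⌊$56,050/4⌋ = $14,012 → take DB $20,895. Book value $48,755.
Year 3: DB = ⌊$48,755 × 150%/5⌋ = $14,626; SL = ⌊$35,155/3⌋ = $11,718 → take DB $14,626. Book value $34,129.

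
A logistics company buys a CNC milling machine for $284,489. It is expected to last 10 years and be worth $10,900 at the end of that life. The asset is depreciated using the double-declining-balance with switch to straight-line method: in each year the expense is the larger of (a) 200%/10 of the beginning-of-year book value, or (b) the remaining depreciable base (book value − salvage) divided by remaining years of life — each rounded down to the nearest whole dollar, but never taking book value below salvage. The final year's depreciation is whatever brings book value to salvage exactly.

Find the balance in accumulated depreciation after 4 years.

$167,961

Depreciable base = $284,489 − $10,900 = $273,589.
Year 1: DB = ⌊$284,489 × 200%/10⌋ = $56,897; SL = ⌊$273,589/10⌋ = $27,358 → take DB $56,897. Book value $227,592.
Year 2: DB = ⌊$227,592 × 200%/10⌋ = $45,518; SL = ⌊$216,692/9⌋ = $24,076 → take DB $45,518. Book value $182,074.
Year 3: DB = ⌊$182,074 × 200%/10⌋ = $36,414; SL = ⌊$171,174/8⌋ = $21,396 → take DB $36,414. Book value $145,660.
Year 4: DB = ⌊$145,660 × 200%/10⌋ = $29,132; SL = ⌊$134,760/7⌋ = $19,251 → take DB $29,132. Book value $116,528.
Accumulated through year 4 = $284,489 − $116,528 = $167,961.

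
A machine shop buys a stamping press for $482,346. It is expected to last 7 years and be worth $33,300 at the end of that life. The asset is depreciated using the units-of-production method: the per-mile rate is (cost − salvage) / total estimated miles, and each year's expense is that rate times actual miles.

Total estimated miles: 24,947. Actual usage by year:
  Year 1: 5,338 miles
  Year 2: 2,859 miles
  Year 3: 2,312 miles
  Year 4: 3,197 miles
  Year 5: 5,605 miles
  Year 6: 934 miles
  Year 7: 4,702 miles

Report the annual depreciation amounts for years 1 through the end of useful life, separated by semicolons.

$96,084; $51,462; $41,616; $57,546; $100,890; $16,812; $84,636

Depreciable base = $482,346 − $33,300 = $449,046.
Rate = $449,046 / 24,947 miles = $18 per mile.
Year 1: 5,338 × $18 = $96,084. Book value $386,262.
Year 2: 2,859 × $18 = $51,462. Book value $334,800.
Year 3: 2,312 × $18 = $41,616. Book value $293,184.
Year 4: 3,197 × $18 = $57,546. Book value $235,638.
Year 5: 5,605 × $18 = $100,890. Book value $134,748.
Year 6: 934 × $18 = $16,812. Book value $117,936.
Year 7: 4,702 × $18 = $84,636. Book value $33,300.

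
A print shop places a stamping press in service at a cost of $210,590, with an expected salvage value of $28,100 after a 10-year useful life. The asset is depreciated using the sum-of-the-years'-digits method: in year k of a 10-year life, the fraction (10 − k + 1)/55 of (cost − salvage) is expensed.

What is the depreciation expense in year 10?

Depreciable base = $210,590 − $28,100 = $182,490.
Sum of the years' digits = 10+9+8+7+6+5+4+3+2+1 = 55.
Year 1: $182,490 × 10/55 = $33,180. Book value $177,410.
Year 2: $182,490 × 9/55 = $29,862. Book value $147,548.
Year 3: $182,490 × 8/55 = $26,544. Book value $121,004.
Year 4: $182,490 × 7/55 = $23,226. Book value $97,778.
Year 5: $182,490 × 6/55 = $19,908. Book value $77,870.
Year 6: $182,490 × 5/55 = $16,590. Book value $61,280.
Year 7: $182,490 × 4/55 = $13,272. Book value $48,008.
Year 8: $182,490 × 3/55 = $9,954. Book value $38,054.
Year 9: $182,490 × 2/55 = $6,636. Book value $31,418.
Year 10: $182,490 × 1/55 = $3,318. Book value $28,100.

$3,318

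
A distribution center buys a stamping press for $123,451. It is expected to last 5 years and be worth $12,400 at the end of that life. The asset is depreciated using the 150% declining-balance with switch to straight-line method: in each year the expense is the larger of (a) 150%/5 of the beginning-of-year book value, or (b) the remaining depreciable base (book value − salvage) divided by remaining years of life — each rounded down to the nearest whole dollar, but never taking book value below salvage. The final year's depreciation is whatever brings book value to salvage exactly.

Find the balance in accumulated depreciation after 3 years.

$81,106

Depreciable base = $123,451 − $12,400 = $111,051.
Year 1: DB = ⌊$123,451 × 150%/5⌋ = $37,035; SL = ⌊$111,051/5⌋ = $22,210 → take DB $37,035. Book value $86,416.
Year 2: DB = ⌊$86,416 × 150%/5⌋ = $25,924; SL = ⌊$74,016/4⌋ = $18,504 → take DB $25,924. Book value $60,492.
Year 3: DB = ⌊$60,492 × 150%/5⌋ = $18,147; SL = ⌊$48,092/3⌋ = $16,030 → take DB $18,147. Book value $42,345.
Accumulated through year 3 = $123,451 − $42,345 = $81,106.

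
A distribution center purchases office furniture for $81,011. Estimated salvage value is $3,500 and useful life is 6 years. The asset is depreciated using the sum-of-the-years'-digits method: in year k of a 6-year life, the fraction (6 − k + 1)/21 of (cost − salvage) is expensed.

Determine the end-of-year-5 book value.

Depreciable base = $81,011 − $3,500 = $77,511.
Sum of the years' digits = 6+5+4+3+2+1 = 21.
Year 1: $77,511 × 6/21 = $22,146. Book value $58,865.
Year 2: $77,511 × 5/21 = $18,455. Book value $40,410.
Year 3: $77,511 × 4/21 = $14,764. Book value $25,646.
Year 4: $77,511 × 3/21 = $11,073. Book value $14,573.
Year 5: $77,511 × 2/21 = $7,382. Book value $7,191.

$7,191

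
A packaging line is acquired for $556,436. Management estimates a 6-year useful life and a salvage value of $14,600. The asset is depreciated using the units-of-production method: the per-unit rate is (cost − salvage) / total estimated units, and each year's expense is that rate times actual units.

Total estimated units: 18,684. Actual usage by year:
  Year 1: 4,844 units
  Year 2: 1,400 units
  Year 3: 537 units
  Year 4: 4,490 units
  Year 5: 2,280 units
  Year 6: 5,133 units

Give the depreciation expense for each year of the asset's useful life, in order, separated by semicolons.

Depreciable base = $556,436 − $14,600 = $541,836.
Rate = $541,836 / 18,684 units = $29 per unit.
Year 1: 4,844 × $29 = $140,476. Book value $415,960.
Year 2: 1,400 × $29 = $40,600. Book value $375,360.
Year 3: 537 × $29 = $15,573. Book value $359,787.
Year 4: 4,490 × $29 = $130,210. Book value $229,577.
Year 5: 2,280 × $29 = $66,120. Book value $163,457.
Year 6: 5,133 × $29 = $148,857. Book value $14,600.

$140,476; $40,600; $15,573; $130,210; $66,120; $148,857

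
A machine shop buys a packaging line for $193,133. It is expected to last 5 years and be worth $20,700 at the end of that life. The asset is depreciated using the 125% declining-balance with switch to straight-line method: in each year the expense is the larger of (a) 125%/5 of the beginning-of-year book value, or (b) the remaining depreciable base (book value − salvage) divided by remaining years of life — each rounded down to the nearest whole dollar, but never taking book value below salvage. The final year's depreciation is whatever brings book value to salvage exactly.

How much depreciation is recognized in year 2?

Depreciable base = $193,133 − $20,700 = $172,433.
Year 1: DB = ⌊$193,133 × 125%/5⌋ = $48,283; SL = ⌊$172,433/5⌋ = $34,486 → take DB $48,283. Book value $144,850.
Year 2: DB = ⌊$144,850 × 125%/5⌋ = $36,212; SL = ⌊$124,150/4⌋ = $31,037 → take DB $36,212. Book value $108,638.

$36,212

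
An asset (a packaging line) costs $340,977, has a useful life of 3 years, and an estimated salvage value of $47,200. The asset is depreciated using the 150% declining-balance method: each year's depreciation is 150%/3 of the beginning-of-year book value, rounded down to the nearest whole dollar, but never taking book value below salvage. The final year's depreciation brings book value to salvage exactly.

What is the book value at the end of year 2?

Depreciable base = $340,977 − $47,200 = $293,777.
Year 1: ⌊$340,977 × 150%/3⌋ = $170,488. Book value $170,489.
Year 2: ⌊$170,489 × 150%/3⌋ = $85,244. Book value $85,245.

$85,245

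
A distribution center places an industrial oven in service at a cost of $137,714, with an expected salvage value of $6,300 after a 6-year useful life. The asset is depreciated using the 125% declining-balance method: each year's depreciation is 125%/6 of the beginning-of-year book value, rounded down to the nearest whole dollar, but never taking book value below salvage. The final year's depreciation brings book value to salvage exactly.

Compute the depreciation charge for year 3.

Depreciable base = $137,714 − $6,300 = $131,414.
Year 1: ⌊$137,714 × 125%/6⌋ = $28,690. Book value $109,024.
Year 2: ⌊$109,024 × 125%/6⌋ = $22,713. Book value $86,311.
Year 3: ⌊$86,311 × 125%/6⌋ = $17,981. Book value $68,330.

$17,981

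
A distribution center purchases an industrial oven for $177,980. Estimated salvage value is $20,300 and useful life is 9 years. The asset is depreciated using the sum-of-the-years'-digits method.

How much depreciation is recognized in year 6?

$14,016

Depreciable base = $177,980 − $20,300 = $157,680.
Sum of the years' digits = 9+8+7+6+5+4+3+2+1 = 45.
Year 1: $157,680 × 9/45 = $31,536. Book value $146,444.
Year 2: $157,680 × 8/45 = $28,032. Book value $118,412.
Year 3: $157,680 × 7/45 = $24,528. Book value $93,884.
Year 4: $157,680 × 6/45 = $21,024. Book value $72,860.
Year 5: $157,680 × 5/45 = $17,520. Book value $55,340.
Year 6: $157,680 × 4/45 = $14,016. Book value $41,324.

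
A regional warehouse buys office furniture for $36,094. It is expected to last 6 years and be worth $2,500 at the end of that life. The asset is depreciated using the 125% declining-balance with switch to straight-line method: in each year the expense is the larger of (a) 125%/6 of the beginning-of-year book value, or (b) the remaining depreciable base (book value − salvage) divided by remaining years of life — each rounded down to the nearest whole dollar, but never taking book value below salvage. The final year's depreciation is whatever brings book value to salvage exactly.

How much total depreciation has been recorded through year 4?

Depreciable base = $36,094 − $2,500 = $33,594.
Year 1: DB = ⌊$36,094 × 125%/6⌋ = $7,519; SL = ⌊$33,594/6⌋ = $5,599 → take DB $7,519. Book value $28,575.
Year 2: DB = ⌊$28,575 × 125%/6⌋ = $5,953; SL = ⌊$26,075/5⌋ = $5,215 → take DB $5,953. Book value $22,622.
Year 3: DB = ⌊$22,622 × 125%/6⌋ = $4,712; SL = ⌊$20,122/4⌋ = $5,030 → take SL $5,030. Book value $17,592.
Year 4: DB = ⌊$17,592 × 125%/6⌋ = $3,665; SL = ⌊$15,092/3⌋ = $5,030 → take SL $5,030. Book value $12,562.
Accumulated through year 4 = $36,094 − $12,562 = $23,532.

$23,532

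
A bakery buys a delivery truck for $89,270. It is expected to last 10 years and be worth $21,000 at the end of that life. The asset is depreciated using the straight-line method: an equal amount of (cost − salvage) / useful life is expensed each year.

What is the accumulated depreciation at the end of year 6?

$40,962

Depreciable base = $89,270 − $21,000 = $68,270.
Annual expense = $68,270 / 10 = $6,827.
End of year 1: book value $82,443.
End of year 2: book value $75,616.
End of year 3: book value $68,789.
End of year 4: book value $61,962.
End of year 5: book value $55,135.
End of year 6: book value $48,308.
Accumulated through year 6 = $89,270 − $48,308 = $40,962.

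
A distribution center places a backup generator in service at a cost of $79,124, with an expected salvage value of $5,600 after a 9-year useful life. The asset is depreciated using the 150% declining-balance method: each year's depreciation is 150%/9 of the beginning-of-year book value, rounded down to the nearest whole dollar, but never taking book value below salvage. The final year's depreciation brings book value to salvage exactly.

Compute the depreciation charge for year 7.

$4,416

Depreciable base = $79,124 − $5,600 = $73,524.
Year 1: ⌊$79,124 × 150%/9⌋ = $13,187. Book value $65,937.
Year 2: ⌊$65,937 × 150%/9⌋ = $10,989. Book value $54,948.
Year 3: ⌊$54,948 × 150%/9⌋ = $9,158. Book value $45,790.
Year 4: ⌊$45,790 × 150%/9⌋ = $7,631. Book value $38,159.
Year 5: ⌊$38,159 × 150%/9⌋ = $6,359. Book value $31,800.
Year 6: ⌊$31,800 × 150%/9⌋ = $5,300. Book value $26,500.
Year 7: ⌊$26,500 × 150%/9⌋ = $4,416. Book value $22,084.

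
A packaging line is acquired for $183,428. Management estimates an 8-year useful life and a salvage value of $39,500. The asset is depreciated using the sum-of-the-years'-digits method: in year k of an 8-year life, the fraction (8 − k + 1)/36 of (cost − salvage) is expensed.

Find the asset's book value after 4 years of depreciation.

Depreciable base = $183,428 − $39,500 = $143,928.
Sum of the years' digits = 8+7+6+5+4+3+2+1 = 36.
Year 1: $143,928 × 8/36 = $31,984. Book value $151,444.
Year 2: $143,928 × 7/36 = $27,986. Book value $123,458.
Year 3: $143,928 × 6/36 = $23,988. Book value $99,470.
Year 4: $143,928 × 5/36 = $19,990. Book value $79,480.

$79,480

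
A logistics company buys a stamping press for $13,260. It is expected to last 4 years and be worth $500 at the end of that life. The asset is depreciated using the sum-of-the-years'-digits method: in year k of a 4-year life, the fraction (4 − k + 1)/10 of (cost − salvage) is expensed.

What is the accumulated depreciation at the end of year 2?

$8,932

Depreciable base = $13,260 − $500 = $12,760.
Sum of the years' digits = 4+3+2+1 = 10.
Year 1: $12,760 × 4/10 = $5,104. Book value $8,156.
Year 2: $12,760 × 3/10 = $3,828. Book value $4,328.
Accumulated through year 2 = $13,260 − $4,328 = $8,932.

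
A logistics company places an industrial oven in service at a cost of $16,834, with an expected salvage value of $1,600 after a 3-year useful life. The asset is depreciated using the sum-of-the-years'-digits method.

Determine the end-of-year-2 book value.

$4,139

Depreciable base = $16,834 − $1,600 = $15,234.
Sum of the years' digits = 3+2+1 = 6.
Year 1: $15,234 × 3/6 = $7,617. Book value $9,217.
Year 2: $15,234 × 2/6 = $5,078. Book value $4,139.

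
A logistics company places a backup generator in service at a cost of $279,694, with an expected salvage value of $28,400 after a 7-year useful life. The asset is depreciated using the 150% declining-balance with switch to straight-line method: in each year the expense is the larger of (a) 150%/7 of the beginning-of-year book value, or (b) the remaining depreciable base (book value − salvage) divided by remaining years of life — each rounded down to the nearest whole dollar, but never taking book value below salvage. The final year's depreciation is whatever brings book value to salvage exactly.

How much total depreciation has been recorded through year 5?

$199,162

Depreciable base = $279,694 − $28,400 = $251,294.
Year 1: DB = ⌊$279,694 × 150%/7⌋ = $59,934; SL = ⌊$251,294/7⌋ = $35,899 → take DB $59,934. Book value $219,760.
Year 2: DB = ⌊$219,760 × 150%/7⌋ = $47,091; SL = ⌊$191,360/6⌋ = $31,893 → take DB $47,091. Book value $172,669.
Year 3: DB = ⌊$172,669 × 150%/7⌋ = $37,000; SL = ⌊$144,269/5⌋ = $28,853 → take DB $37,000. Book value $135,669.
Year 4: DB = ⌊$135,669 × 150%/7⌋ = $29,071; SL = ⌊$107,269/4⌋ = $26,817 → take DB $29,071. Book value $106,598.
Year 5: DB = ⌊$106,598 × 150%/7⌋ = $22,842; SL = ⌊$78,198/3⌋ = $26,066 → take SL $26,066. Book value $80,532.
Accumulated through year 5 = $279,694 − $80,532 = $199,162.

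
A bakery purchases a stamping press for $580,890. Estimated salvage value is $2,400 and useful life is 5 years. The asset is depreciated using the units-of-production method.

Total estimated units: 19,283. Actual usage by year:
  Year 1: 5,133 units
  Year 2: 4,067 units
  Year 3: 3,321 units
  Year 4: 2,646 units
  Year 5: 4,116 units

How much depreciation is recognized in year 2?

Depreciable base = $580,890 − $2,400 = $578,490.
Rate = $578,490 / 19,283 units = $30 per unit.
Year 1: 5,133 × $30 = $153,990. Book value $426,900.
Year 2: 4,067 × $30 = $122,010. Book value $304,890.

$122,010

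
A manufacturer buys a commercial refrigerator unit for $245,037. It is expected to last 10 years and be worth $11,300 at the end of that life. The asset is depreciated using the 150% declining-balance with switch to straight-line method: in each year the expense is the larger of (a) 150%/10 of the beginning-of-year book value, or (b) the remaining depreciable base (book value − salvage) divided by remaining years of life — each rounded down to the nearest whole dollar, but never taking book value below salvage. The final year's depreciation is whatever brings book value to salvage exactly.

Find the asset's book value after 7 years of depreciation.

$69,607

Depreciable base = $245,037 − $11,300 = $233,737.
Year 1: DB = ⌊$245,037 × 150%/10⌋ = $36,755; SL = ⌊$233,737/10⌋ = $23,373 → take DB $36,755. Book value $208,282.
Year 2: DB = ⌊$208,282 × 150%/10⌋ = $31,242; SL = ⌊$196,982/9⌋ = $21,886 → take DB $31,242. Book value $177,040.
Year 3: DB = ⌊$177,040 × 150%/10⌋ = $26,556; SL = ⌊$165,740/8⌋ = $20,717 → take DB $26,556. Book value $150,484.
Year 4: DB = ⌊$150,484 × 150%/10⌋ = $22,572; SL = ⌊$139,184/7⌋ = $19,883 → take DB $22,572. Book value $127,912.
Year 5: DB = ⌊$127,912 × 150%/10⌋ = $19,186; SL = ⌊$116,612/6⌋ = $19,435 → take SL $19,435. Book value $108,477.
Year 6: DB = ⌊$108,477 × 150%/10⌋ = $16,271; SL = ⌊$97,177/5⌋ = $19,435 → take SL $19,435. Book value $89,042.
Year 7: DB = ⌊$89,042 × 150%/10⌋ = $13,356; SL = ⌊$77,742/4⌋ = $19,435 → take SL $19,435. Book value $69,607.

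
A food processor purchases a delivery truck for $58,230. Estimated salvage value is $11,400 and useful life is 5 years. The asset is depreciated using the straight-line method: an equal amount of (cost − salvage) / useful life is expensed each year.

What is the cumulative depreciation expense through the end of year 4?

$37,464

Depreciable base = $58,230 − $11,400 = $46,830.
Annual expense = $46,830 / 5 = $9,366.
End of year 1: book value $48,864.
End of year 2: book value $39,498.
End of year 3: book value $30,132.
End of year 4: book value $20,766.
Accumulated through year 4 = $58,230 − $20,766 = $37,464.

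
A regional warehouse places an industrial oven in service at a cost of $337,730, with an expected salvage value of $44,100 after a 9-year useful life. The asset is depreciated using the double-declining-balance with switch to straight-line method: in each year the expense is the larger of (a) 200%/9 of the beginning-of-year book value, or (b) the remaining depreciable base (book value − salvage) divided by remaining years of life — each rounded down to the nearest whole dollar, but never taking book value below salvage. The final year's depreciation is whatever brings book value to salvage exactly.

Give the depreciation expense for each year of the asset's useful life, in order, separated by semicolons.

Depreciable base = $337,730 − $44,100 = $293,630.
Year 1: DB = ⌊$337,730 × 200%/9⌋ = $75,051; SL = ⌊$293,630/9⌋ = $32,625 → take DB $75,051. Book value $262,679.
Year 2: DB = ⌊$262,679 × 200%/9⌋ = $58,373; SL = ⌊$218,579/8⌋ = $27,322 → take DB $58,373. Book value $204,306.
Year 3: DB = ⌊$204,306 × 200%/9⌋ = $45,401; SL = ⌊$160,206/7⌋ = $22,886 → take DB $45,401. Book value $158,905.
Year 4: DB = ⌊$158,905 × 200%/9⌋ = $35,312; SL = ⌊$114,805/6⌋ = $19,134 → take DB $35,312. Book value $123,593.
Year 5: DB = ⌊$123,593 × 200%/9⌋ = $27,465; SL = ⌊$79,493/5⌋ = $15,898 → take DB $27,465. Book value $96,128.
Year 6: DB = ⌊$96,128 × 200%/9⌋ = $21,361; SL = ⌊$52,028/4⌋ = $13,007 → take DB $21,361. Book value $74,767.
Year 7: DB = ⌊$74,767 × 200%/9⌋ = $16,614; SL = ⌊$30,667/3⌋ = $10,222 → take DB $16,614. Book value $58,153.
Year 8: DB = ⌊$58,153 × 200%/9⌋ = $12,922; SL = ⌊$14,053/2⌋ = $7,026 → take DB $12,922. Book value $45,231.
Year 9 (final): $45,231 − $44,100 = $1,131. Book value $44,100.

$75,051; $58,373; $45,401; $35,312; $27,465; $21,361; $16,614; $12,922; $1,131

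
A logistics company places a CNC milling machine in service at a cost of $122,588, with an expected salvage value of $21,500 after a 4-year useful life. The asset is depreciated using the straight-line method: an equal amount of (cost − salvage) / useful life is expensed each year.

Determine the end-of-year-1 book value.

$97,316

Depreciable base = $122,588 − $21,500 = $101,088.
Annual expense = $101,088 / 4 = $25,272.
End of year 1: book value $97,316.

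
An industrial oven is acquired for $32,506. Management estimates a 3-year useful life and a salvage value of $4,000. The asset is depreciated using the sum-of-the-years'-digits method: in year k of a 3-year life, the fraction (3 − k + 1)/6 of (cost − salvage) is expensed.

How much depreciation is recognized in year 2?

$9,502

Depreciable base = $32,506 − $4,000 = $28,506.
Sum of the years' digits = 3+2+1 = 6.
Year 1: $28,506 × 3/6 = $14,253. Book value $18,253.
Year 2: $28,506 × 2/6 = $9,502. Book value $8,751.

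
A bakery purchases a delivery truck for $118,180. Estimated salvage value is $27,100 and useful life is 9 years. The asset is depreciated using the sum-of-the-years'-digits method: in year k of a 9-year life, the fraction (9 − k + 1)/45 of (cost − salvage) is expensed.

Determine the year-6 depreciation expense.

Depreciable base = $118,180 − $27,100 = $91,080.
Sum of the years' digits = 9+8+7+6+5+4+3+2+1 = 45.
Year 1: $91,080 × 9/45 = $18,216. Book value $99,964.
Year 2: $91,080 × 8/45 = $16,192. Book value $83,772.
Year 3: $91,080 × 7/45 = $14,168. Book value $69,604.
Year 4: $91,080 × 6/45 = $12,144. Book value $57,460.
Year 5: $91,080 × 5/45 = $10,120. Book value $47,340.
Year 6: $91,080 × 4/45 = $8,096. Book value $39,244.

$8,096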